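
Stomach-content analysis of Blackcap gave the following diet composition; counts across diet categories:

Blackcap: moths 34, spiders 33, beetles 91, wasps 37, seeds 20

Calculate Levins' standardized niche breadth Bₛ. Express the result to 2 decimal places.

0.69

Proportions for Blackcap (n=215): 34/215=0.1581, 33/215=0.1535, 91/215=0.4233, 37/215=0.1721, 20/215=0.0930
Σpᵢ² = 0.1581² + 0.1535² + 0.4233² + 0.1721² + 0.0930² = 0.024996 + 0.023562 + 0.179183 + 0.029618 + 0.008649 = 0.266008
B = 1 / 0.266008 = 3.7593
Bₛ = (B − 1)/(n − 1) = (3.7593 − 1)/(5 − 1) = 2.7593/4 = 0.6898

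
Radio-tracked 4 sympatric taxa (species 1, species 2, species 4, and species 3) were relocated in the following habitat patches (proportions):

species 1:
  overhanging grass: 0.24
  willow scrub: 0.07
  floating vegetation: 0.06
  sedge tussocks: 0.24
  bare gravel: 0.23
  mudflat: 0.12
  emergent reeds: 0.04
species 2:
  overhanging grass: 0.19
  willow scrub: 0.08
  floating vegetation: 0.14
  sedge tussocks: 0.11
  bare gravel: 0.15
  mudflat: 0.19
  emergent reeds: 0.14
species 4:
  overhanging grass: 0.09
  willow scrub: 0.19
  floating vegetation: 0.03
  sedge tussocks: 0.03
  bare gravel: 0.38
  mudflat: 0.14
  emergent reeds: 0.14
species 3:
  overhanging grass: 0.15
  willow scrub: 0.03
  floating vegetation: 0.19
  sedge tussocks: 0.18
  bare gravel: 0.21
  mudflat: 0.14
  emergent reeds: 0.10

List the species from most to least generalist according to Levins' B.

species 2 > species 3 > species 1 > species 4

Σp_1ᵢ² = 0.24² + 0.07² + 0.06² + 0.24² + 0.23² + 0.12² + 0.04² = 0.0576 + 0.0049 + 0.0036 + 0.0576 + 0.0529 + 0.0144 + 0.0016 = 0.1926
B_1 = 1 / 0.1926 = 5.1921
Σp_2ᵢ² = 0.19² + 0.08² + 0.14² + 0.11² + 0.15² + 0.19² + 0.14² = 0.0361 + 0.0064 + 0.0196 + 0.0121 + 0.0225 + 0.0361 + 0.0196 = 0.1524
B_2 = 1 / 0.1524 = 6.5617
Σp_4ᵢ² = 0.09² + 0.19² + 0.03² + 0.03² + 0.38² + 0.14² + 0.14² = 0.0081 + 0.0361 + 0.0009 + 0.0009 + 0.1444 + 0.0196 + 0.0196 = 0.2296
B_4 = 1 / 0.2296 = 4.3554
Σp_3ᵢ² = 0.15² + 0.03² + 0.19² + 0.18² + 0.21² + 0.14² + 0.10² = 0.0225 + 0.0009 + 0.0361 + 0.0324 + 0.0441 + 0.0196 + 0.0100 = 0.1656
B_3 = 1 / 0.1656 = 6.0386
Ranking by B (broadest → narrowest): species 2 (6.56) > species 3 (6.04) > species 1 (5.19) > species 4 (4.36)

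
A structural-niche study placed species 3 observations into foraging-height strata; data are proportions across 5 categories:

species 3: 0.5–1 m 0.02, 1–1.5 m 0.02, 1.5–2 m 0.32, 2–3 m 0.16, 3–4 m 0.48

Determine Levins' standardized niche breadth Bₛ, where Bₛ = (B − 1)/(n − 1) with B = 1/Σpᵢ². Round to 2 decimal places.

0.45

Σpᵢ² = 0.02² + 0.02² + 0.32² + 0.16² + 0.48² = 0.0004 + 0.0004 + 0.1024 + 0.0256 + 0.2304 = 0.3592
B = 1 / 0.3592 = 2.7840
Bₛ = (B − 1)/(n − 1) = (2.7840 − 1)/(5 − 1) = 1.7840/4 = 0.4460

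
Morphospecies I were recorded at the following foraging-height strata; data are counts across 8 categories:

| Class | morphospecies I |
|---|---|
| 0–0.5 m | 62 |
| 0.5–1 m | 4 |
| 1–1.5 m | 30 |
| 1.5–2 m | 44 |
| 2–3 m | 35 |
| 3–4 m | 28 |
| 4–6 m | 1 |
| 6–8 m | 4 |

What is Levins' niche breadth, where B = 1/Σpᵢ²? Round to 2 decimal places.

Proportions for morphospecies I (n=208): 62/208=0.2981, 4/208=0.0192, 30/208=0.1442, 44/208=0.2115, 35/208=0.1683, 28/208=0.1346, 1/208=0.0048, 4/208=0.0192
Σpᵢ² = 0.2981² + 0.0192² + 0.1442² + 0.2115² + 0.1683² + 0.1346² + 0.0048² + 0.0192² = 0.088864 + 0.000369 + 0.020794 + 0.044732 + 0.028325 + 0.018117 + 0.000023 + 0.000369 = 0.201593
B = 1 / 0.201593 = 4.9605

4.96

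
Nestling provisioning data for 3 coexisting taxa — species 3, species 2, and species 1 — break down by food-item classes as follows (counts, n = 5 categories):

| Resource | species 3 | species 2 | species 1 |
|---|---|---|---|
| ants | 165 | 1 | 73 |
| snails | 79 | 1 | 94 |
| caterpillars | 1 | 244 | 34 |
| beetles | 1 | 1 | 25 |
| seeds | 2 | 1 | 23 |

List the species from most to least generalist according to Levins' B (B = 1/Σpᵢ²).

species 1 > species 3 > species 2

Proportions for species 3 (n=248): 165/248=0.6653, 79/248=0.3185, 1/248=0.0040, 1/248=0.0040, 2/248=0.0081
Proportions for species 2 (n=248): 1/248=0.0040, 1/248=0.0040, 244/248=0.9839, 1/248=0.0040, 1/248=0.0040
Proportions for species 1 (n=249): 73/249=0.2932, 94/249=0.3775, 34/249=0.1365, 25/249=0.1004, 23/249=0.0924
Σp_3ᵢ² = 0.6653² + 0.3185² + 0.0040² + 0.0040² + 0.0081² = 0.442624 + 0.101442 + 0.000016 + 0.000016 + 0.000066 = 0.544164
B_3 = 1 / 0.544164 = 1.8377
Σp_2ᵢ² = 0.0040² + 0.0040² + 0.9839² + 0.0040² + 0.0040² = 0.000016 + 0.000016 + 0.968059 + 0.000016 + 0.000016 = 0.968123
B_2 = 1 / 0.968123 = 1.0329
Σp_1ᵢ² = 0.2932² + 0.3775² + 0.1365² + 0.1004² + 0.0924² = 0.085966 + 0.142506 + 0.018632 + 0.010080 + 0.008538 = 0.265722
B_1 = 1 / 0.265722 = 3.7633
Ranking by B (broadest → narrowest): species 1 (3.76) > species 3 (1.84) > species 2 (1.03)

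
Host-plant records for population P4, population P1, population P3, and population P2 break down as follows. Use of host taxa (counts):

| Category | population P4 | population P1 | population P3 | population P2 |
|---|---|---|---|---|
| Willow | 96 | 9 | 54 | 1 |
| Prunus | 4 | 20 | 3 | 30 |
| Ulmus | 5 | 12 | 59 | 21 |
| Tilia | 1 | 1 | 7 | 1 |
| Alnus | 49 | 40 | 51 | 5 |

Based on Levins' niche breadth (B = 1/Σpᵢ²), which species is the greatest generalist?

Proportions for population P4 (n=155): 96/155=0.6194, 4/155=0.0258, 5/155=0.0323, 1/155=0.0065, 49/155=0.3161
Proportions for population P1 (n=82): 9/82=0.1098, 20/82=0.2439, 12/82=0.1463, 1/82=0.0122, 40/82=0.4878
Proportions for population P3 (n=174): 54/174=0.3103, 3/174=0.0172, 59/174=0.3391, 7/174=0.0402, 51/174=0.2931
Proportions for population P2 (n=58): 1/58=0.0172, 30/58=0.5172, 21/58=0.3621, 1/58=0.0172, 5/58=0.0862
Σp_P4ᵢ² = 0.6194² + 0.0258² + 0.0323² + 0.0065² + 0.3161² = 0.383656 + 0.000666 + 0.001043 + 0.000042 + 0.099919 = 0.485326
B_P4 = 1 / 0.485326 = 2.0605
Σp_P1ᵢ² = 0.1098² + 0.2439² + 0.1463² + 0.0122² + 0.4878² = 0.012056 + 0.059487 + 0.021404 + 0.000149 + 0.237949 = 0.331045
B_P1 = 1 / 0.331045 = 3.0207
Σp_P3ᵢ² = 0.3103² + 0.0172² + 0.3391² + 0.0402² + 0.2931² = 0.096286 + 0.000296 + 0.114989 + 0.001616 + 0.085908 = 0.299095
B_P3 = 1 / 0.299095 = 3.3434
Σp_P2ᵢ² = 0.0172² + 0.5172² + 0.3621² + 0.0172² + 0.0862² = 0.000296 + 0.267496 + 0.131116 + 0.000296 + 0.007430 = 0.406634
B_P2 = 1 / 0.406634 = 2.4592
Highest B → broadest niche (most generalist): population P3 (B = 3.34).

population P3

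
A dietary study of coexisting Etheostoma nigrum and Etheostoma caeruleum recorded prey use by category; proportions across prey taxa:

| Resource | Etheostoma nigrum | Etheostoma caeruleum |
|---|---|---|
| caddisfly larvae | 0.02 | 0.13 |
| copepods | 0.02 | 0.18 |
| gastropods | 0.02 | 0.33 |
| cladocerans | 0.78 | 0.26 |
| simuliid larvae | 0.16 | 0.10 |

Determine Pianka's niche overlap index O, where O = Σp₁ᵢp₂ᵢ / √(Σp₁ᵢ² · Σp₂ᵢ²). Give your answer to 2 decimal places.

0.60

Σ p₁ᵢp₂ᵢ = 0.0026 + 0.0036 + 0.0066 + 0.2028 + 0.0160 = 0.2316
Σp_1ᵢ² = 0.02² + 0.02² + 0.02² + 0.78² + 0.16² = 0.0004 + 0.0004 + 0.0004 + 0.6084 + 0.0256 = 0.6352
Σp_2ᵢ² = 0.13² + 0.18² + 0.33² + 0.26² + 0.10² = 0.0169 + 0.0324 + 0.1089 + 0.0676 + 0.0100 = 0.2358
O = 0.2316 / √(0.6352 × 0.2358) = 0.2316 / 0.38701 = 0.5984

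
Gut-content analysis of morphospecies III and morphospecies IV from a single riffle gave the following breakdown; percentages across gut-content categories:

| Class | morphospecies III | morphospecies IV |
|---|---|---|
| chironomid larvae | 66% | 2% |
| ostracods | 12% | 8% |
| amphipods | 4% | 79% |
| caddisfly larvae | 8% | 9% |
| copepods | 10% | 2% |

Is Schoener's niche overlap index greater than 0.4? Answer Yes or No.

Convert percentages to proportions (divide by 100).
Σ|p₁ᵢ − p₂ᵢ| = 0.64 + 0.04 + 0.75 + 0.01 + 0.08 = 1.52
D = 1 − ½ × 1.52 = 1 − 0.760 = 0.2400
D = 0.2400 < 0.4 → No.

No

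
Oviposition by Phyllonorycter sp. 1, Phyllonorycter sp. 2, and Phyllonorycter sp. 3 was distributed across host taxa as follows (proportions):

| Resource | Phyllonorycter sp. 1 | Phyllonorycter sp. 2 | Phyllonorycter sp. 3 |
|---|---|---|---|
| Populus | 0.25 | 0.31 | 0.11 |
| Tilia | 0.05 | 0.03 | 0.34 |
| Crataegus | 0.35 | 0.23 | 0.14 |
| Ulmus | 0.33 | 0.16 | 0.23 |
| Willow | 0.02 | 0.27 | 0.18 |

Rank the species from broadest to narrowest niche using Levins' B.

Σp_1ᵢ² = 0.25² + 0.05² + 0.35² + 0.33² + 0.02² = 0.0625 + 0.0025 + 0.1225 + 0.1089 + 0.0004 = 0.2968
B_1 = 1 / 0.2968 = 3.3693
Σp_2ᵢ² = 0.31² + 0.03² + 0.23² + 0.16² + 0.27² = 0.0961 + 0.0009 + 0.0529 + 0.0256 + 0.0729 = 0.2484
B_2 = 1 / 0.2484 = 4.0258
Σp_3ᵢ² = 0.11² + 0.34² + 0.14² + 0.23² + 0.18² = 0.0121 + 0.1156 + 0.0196 + 0.0529 + 0.0324 = 0.2326
B_3 = 1 / 0.2326 = 4.2992
Ranking by B (broadest → narrowest): Phyllonorycter sp. 3 (4.30) > Phyllonorycter sp. 2 (4.03) > Phyllonorycter sp. 1 (3.37)

Phyllonorycter sp. 3 > Phyllonorycter sp. 2 > Phyllonorycter sp. 1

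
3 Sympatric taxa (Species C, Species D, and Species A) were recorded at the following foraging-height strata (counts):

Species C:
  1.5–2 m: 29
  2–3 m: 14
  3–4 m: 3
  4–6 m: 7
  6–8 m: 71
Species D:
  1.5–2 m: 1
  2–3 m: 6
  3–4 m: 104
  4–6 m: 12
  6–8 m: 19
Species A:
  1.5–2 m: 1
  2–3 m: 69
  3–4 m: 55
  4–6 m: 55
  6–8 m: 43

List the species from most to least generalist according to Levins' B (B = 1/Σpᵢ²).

Species A > Species C > Species D

Proportions for Species C (n=124): 29/124=0.2339, 14/124=0.1129, 3/124=0.0242, 7/124=0.0565, 71/124=0.5726
Proportions for Species D (n=142): 1/142=0.0070, 6/142=0.0423, 104/142=0.7324, 12/142=0.0845, 19/142=0.1338
Proportions for Species A (n=223): 1/223=0.0045, 69/223=0.3094, 55/223=0.2466, 55/223=0.2466, 43/223=0.1928
Σp_Cᵢ² = 0.2339² + 0.1129² + 0.0242² + 0.0565² + 0.5726² = 0.054709 + 0.012746 + 0.000586 + 0.003192 + 0.327871 = 0.399104
B_C = 1 / 0.399104 = 2.5056
Σp_Dᵢ² = 0.0070² + 0.0423² + 0.7324² + 0.0845² + 0.1338² = 0.000049 + 0.001789 + 0.536410 + 0.007140 + 0.017902 = 0.563290
B_D = 1 / 0.563290 = 1.7753
Σp_Aᵢ² = 0.0045² + 0.3094² + 0.2466² + 0.2466² + 0.1928² = 0.000020 + 0.095728 + 0.060812 + 0.060812 + 0.037172 = 0.254544
B_A = 1 / 0.254544 = 3.9286
Ranking by B (broadest → narrowest): Species A (3.93) > Species C (2.51) > Species D (1.78)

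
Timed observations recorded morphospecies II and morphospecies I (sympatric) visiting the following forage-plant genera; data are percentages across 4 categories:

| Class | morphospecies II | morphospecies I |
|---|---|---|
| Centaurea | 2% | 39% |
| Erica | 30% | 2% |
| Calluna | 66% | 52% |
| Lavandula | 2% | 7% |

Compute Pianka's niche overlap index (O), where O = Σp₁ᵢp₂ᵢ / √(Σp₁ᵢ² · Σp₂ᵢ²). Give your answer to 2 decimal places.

0.76

Convert percentages to proportions (divide by 100).
Σ p₁ᵢp₂ᵢ = 0.0078 + 0.0060 + 0.3432 + 0.0014 = 0.3584
Σp_1ᵢ² = 0.02² + 0.30² + 0.66² + 0.02² = 0.0004 + 0.0900 + 0.4356 + 0.0004 = 0.5264
Σp_2ᵢ² = 0.39² + 0.02² + 0.52² + 0.07² = 0.1521 + 0.0004 + 0.2704 + 0.0049 = 0.4278
O = 0.3584 / √(0.5264 × 0.4278) = 0.3584 / 0.47455 = 0.7552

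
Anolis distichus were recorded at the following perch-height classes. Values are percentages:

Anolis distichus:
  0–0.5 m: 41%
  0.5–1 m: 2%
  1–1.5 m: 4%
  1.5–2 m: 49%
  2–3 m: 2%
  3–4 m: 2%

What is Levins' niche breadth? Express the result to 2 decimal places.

2.43

Convert percentages to proportions (divide by 100).
Σpᵢ² = 0.41² + 0.02² + 0.04² + 0.49² + 0.02² + 0.02² = 0.1681 + 0.0004 + 0.0016 + 0.2401 + 0.0004 + 0.0004 = 0.4110
B = 1 / 0.4110 = 2.4331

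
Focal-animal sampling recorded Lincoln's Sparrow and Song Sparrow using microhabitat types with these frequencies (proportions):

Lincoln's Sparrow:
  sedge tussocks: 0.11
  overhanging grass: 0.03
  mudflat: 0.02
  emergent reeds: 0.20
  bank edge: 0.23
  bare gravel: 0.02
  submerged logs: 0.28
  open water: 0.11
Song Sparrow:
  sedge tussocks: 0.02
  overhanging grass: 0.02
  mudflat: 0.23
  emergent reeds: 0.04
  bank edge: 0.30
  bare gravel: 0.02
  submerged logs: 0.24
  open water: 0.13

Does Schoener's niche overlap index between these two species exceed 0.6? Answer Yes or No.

Yes

Σ|p₁ᵢ − p₂ᵢ| = 0.09 + 0.01 + 0.21 + 0.16 + 0.07 + 0.00 + 0.04 + 0.02 = 0.60
D = 1 − ½ × 0.60 = 1 − 0.300 = 0.7000
D = 0.7000 > 0.6 → Yes.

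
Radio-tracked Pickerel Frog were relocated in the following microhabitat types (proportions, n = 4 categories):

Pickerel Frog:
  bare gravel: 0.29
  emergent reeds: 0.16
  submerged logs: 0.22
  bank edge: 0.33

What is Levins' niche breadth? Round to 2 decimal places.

3.75

Σpᵢ² = 0.29² + 0.16² + 0.22² + 0.33² = 0.0841 + 0.0256 + 0.0484 + 0.1089 = 0.2670
B = 1 / 0.2670 = 3.7453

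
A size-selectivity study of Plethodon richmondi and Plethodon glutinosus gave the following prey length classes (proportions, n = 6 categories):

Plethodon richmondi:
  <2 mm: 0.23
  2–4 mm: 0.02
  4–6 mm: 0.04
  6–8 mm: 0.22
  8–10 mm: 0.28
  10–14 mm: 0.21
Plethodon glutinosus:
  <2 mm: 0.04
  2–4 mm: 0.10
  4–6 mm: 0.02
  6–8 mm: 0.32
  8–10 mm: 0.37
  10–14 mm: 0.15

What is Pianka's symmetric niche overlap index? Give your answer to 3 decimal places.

0.875

Σ p₁ᵢp₂ᵢ = 0.0092 + 0.0020 + 0.0008 + 0.0704 + 0.1036 + 0.0315 = 0.2175
Σp_1ᵢ² = 0.23² + 0.02² + 0.04² + 0.22² + 0.28² + 0.21² = 0.0529 + 0.0004 + 0.0016 + 0.0484 + 0.0784 + 0.0441 = 0.2258
Σp_2ᵢ² = 0.04² + 0.10² + 0.02² + 0.32² + 0.37² + 0.15² = 0.0016 + 0.0100 + 0.0004 + 0.1024 + 0.1369 + 0.0225 = 0.2738
O = 0.2175 / √(0.2258 × 0.2738) = 0.2175 / 0.248644 = 0.87474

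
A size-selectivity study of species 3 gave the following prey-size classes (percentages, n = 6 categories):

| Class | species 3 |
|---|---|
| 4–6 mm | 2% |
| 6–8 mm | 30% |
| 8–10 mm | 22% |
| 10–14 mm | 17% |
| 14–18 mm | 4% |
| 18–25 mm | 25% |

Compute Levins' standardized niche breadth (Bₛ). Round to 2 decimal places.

0.66

Convert percentages to proportions (divide by 100).
Σpᵢ² = 0.02² + 0.30² + 0.22² + 0.17² + 0.04² + 0.25² = 0.0004 + 0.0900 + 0.0484 + 0.0289 + 0.0016 + 0.0625 = 0.2318
B = 1 / 0.2318 = 4.3141
Bₛ = (B − 1)/(n − 1) = (4.3141 − 1)/(6 − 1) = 3.3141/5 = 0.6628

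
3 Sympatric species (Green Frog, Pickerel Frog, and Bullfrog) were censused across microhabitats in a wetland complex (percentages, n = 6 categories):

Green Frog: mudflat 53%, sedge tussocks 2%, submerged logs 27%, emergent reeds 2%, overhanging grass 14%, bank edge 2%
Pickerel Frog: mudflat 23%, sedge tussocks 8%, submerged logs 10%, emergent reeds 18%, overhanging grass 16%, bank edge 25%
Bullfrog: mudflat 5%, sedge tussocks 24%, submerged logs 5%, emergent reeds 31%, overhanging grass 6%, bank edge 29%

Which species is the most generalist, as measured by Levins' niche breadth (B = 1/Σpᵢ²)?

Convert percentages to proportions (divide by 100).
Σp_Greeᵢ² = 0.53² + 0.02² + 0.27² + 0.02² + 0.14² + 0.02² = 0.2809 + 0.0004 + 0.0729 + 0.0004 + 0.0196 + 0.0004 = 0.3746
B_Gree = 1 / 0.3746 = 2.6695
Σp_Pickᵢ² = 0.23² + 0.08² + 0.10² + 0.18² + 0.16² + 0.25² = 0.0529 + 0.0064 + 0.0100 + 0.0324 + 0.0256 + 0.0625 = 0.1898
B_Pick = 1 / 0.1898 = 5.2687
Σp_Bullᵢ² = 0.05² + 0.24² + 0.05² + 0.31² + 0.06² + 0.29² = 0.0025 + 0.0576 + 0.0025 + 0.0961 + 0.0036 + 0.0841 = 0.2464
B_Bull = 1 / 0.2464 = 4.0584
Highest B → broadest niche (most generalist): Pickerel Frog (B = 5.27).

Pickerel Frog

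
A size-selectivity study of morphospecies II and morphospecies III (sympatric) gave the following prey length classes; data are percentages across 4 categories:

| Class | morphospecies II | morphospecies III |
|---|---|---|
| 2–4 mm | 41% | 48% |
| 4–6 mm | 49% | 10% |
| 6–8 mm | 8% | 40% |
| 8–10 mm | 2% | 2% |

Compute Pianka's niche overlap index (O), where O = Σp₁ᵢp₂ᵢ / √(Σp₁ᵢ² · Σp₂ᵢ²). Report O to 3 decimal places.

Convert percentages to proportions (divide by 100).
Σ p₁ᵢp₂ᵢ = 0.1968 + 0.0490 + 0.0320 + 0.0004 = 0.2782
Σp_1ᵢ² = 0.41² + 0.49² + 0.08² + 0.02² = 0.1681 + 0.2401 + 0.0064 + 0.0004 = 0.4150
Σp_2ᵢ² = 0.48² + 0.10² + 0.40² + 0.02² = 0.2304 + 0.0100 + 0.1600 + 0.0004 = 0.4008
O = 0.2782 / √(0.4150 × 0.4008) = 0.2782 / 0.407838 = 0.68213

0.682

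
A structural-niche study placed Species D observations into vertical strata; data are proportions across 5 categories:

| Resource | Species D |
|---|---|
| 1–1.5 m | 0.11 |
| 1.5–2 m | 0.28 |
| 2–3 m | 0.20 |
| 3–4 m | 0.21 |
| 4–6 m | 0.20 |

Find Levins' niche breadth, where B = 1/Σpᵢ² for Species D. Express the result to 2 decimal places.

4.66

Σpᵢ² = 0.11² + 0.28² + 0.20² + 0.21² + 0.20² = 0.0121 + 0.0784 + 0.0400 + 0.0441 + 0.0400 = 0.2146
B = 1 / 0.2146 = 4.6598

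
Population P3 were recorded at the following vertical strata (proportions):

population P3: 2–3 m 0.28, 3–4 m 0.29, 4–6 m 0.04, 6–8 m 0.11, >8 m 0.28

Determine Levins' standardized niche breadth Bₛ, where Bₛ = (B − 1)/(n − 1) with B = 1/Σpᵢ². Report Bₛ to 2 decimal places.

Σpᵢ² = 0.28² + 0.29² + 0.04² + 0.11² + 0.28² = 0.0784 + 0.0841 + 0.0016 + 0.0121 + 0.0784 = 0.2546
B = 1 / 0.2546 = 3.9277
Bₛ = (B − 1)/(n − 1) = (3.9277 − 1)/(5 − 1) = 2.9277/4 = 0.7319

0.73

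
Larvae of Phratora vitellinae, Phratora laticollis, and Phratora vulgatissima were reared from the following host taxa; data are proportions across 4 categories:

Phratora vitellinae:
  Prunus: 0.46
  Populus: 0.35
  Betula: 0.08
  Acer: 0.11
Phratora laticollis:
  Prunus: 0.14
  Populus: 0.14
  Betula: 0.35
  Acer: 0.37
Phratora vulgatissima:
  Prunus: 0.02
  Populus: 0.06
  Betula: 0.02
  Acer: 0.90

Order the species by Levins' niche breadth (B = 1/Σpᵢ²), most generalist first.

Σp_viteᵢ² = 0.46² + 0.35² + 0.08² + 0.11² = 0.2116 + 0.1225 + 0.0064 + 0.0121 = 0.3526
B_vite = 1 / 0.3526 = 2.8361
Σp_latiᵢ² = 0.14² + 0.14² + 0.35² + 0.37² = 0.0196 + 0.0196 + 0.1225 + 0.1369 = 0.2986
B_lati = 1 / 0.2986 = 3.3490
Σp_vulgᵢ² = 0.02² + 0.06² + 0.02² + 0.90² = 0.0004 + 0.0036 + 0.0004 + 0.8100 = 0.8144
B_vulg = 1 / 0.8144 = 1.2279
Ranking by B (broadest → narrowest): Phratora laticollis (3.35) > Phratora vitellinae (2.84) > Phratora vulgatissima (1.23)

Phratora laticollis > Phratora vitellinae > Phratora vulgatissima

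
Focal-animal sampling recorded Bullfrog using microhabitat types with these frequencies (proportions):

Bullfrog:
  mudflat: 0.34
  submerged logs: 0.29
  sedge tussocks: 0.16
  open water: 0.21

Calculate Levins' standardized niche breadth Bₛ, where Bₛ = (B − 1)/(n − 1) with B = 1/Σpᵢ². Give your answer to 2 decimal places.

0.90

Σpᵢ² = 0.34² + 0.29² + 0.16² + 0.21² = 0.1156 + 0.0841 + 0.0256 + 0.0441 = 0.2694
B = 1 / 0.2694 = 3.7120
Bₛ = (B − 1)/(n − 1) = (3.7120 − 1)/(4 − 1) = 2.7120/3 = 0.9040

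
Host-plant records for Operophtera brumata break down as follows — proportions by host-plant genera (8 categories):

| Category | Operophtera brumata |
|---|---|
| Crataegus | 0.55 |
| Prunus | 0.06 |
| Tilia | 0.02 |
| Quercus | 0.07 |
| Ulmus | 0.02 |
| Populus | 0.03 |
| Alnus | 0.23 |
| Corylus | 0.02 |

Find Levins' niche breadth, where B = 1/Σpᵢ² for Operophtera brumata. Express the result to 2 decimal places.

Σpᵢ² = 0.55² + 0.06² + 0.02² + 0.07² + 0.02² + 0.03² + 0.23² + 0.02² = 0.3025 + 0.0036 + 0.0004 + 0.0049 + 0.0004 + 0.0009 + 0.0529 + 0.0004 = 0.3660
B = 1 / 0.3660 = 2.7322

2.73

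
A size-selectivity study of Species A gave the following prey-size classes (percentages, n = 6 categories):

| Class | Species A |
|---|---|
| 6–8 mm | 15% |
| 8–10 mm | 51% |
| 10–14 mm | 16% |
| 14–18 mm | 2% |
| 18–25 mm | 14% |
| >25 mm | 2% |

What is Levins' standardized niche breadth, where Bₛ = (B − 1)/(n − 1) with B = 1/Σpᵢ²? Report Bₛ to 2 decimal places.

0.41

Convert percentages to proportions (divide by 100).
Σpᵢ² = 0.15² + 0.51² + 0.16² + 0.02² + 0.14² + 0.02² = 0.0225 + 0.2601 + 0.0256 + 0.0004 + 0.0196 + 0.0004 = 0.3286
B = 1 / 0.3286 = 3.0432
Bₛ = (B − 1)/(n − 1) = (3.0432 − 1)/(6 − 1) = 2.0432/5 = 0.4086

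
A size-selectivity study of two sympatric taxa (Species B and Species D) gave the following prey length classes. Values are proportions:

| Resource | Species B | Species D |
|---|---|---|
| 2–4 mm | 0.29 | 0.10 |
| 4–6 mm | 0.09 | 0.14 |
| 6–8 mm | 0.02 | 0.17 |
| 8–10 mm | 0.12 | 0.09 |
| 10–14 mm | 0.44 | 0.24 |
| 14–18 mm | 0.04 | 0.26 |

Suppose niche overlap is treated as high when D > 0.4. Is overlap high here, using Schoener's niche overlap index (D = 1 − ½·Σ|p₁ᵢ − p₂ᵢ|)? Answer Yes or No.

Σ|p₁ᵢ − p₂ᵢ| = 0.19 + 0.05 + 0.15 + 0.03 + 0.20 + 0.22 = 0.84
D = 1 − ½ × 0.84 = 1 − 0.420 = 0.5800
D = 0.5800 > 0.4 → Yes.

Yes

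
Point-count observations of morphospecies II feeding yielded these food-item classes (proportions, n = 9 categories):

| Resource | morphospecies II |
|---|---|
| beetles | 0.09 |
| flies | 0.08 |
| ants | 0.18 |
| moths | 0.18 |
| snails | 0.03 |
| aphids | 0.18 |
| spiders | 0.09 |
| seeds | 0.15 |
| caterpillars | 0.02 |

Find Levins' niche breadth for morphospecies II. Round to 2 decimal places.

Σpᵢ² = 0.09² + 0.08² + 0.18² + 0.18² + 0.03² + 0.18² + 0.09² + 0.15² + 0.02² = 0.0081 + 0.0064 + 0.0324 + 0.0324 + 0.0009 + 0.0324 + 0.0081 + 0.0225 + 0.0004 = 0.1436
B = 1 / 0.1436 = 6.9638

6.96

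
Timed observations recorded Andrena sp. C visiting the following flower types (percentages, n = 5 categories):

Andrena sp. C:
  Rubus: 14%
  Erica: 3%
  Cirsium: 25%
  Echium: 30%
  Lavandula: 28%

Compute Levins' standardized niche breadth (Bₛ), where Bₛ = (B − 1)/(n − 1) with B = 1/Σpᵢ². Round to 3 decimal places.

Convert percentages to proportions (divide by 100).
Σpᵢ² = 0.14² + 0.03² + 0.25² + 0.30² + 0.28² = 0.0196 + 0.0009 + 0.0625 + 0.0900 + 0.0784 = 0.2514
B = 1 / 0.2514 = 3.97772
Bₛ = (B − 1)/(n − 1) = (3.97772 − 1)/(5 − 1) = 2.97772/4 = 0.74443

0.744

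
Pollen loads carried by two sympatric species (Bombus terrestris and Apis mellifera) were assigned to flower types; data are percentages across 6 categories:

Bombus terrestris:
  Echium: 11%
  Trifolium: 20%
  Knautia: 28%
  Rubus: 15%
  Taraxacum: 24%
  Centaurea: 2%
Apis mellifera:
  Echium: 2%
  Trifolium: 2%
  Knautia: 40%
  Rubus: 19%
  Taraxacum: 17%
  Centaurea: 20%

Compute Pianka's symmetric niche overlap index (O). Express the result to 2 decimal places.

0.81

Convert percentages to proportions (divide by 100).
Σ p₁ᵢp₂ᵢ = 0.0022 + 0.0040 + 0.1120 + 0.0285 + 0.0408 + 0.0040 = 0.1915
Σp_1ᵢ² = 0.11² + 0.20² + 0.28² + 0.15² + 0.24² + 0.02² = 0.0121 + 0.0400 + 0.0784 + 0.0225 + 0.0576 + 0.0004 = 0.2110
Σp_2ᵢ² = 0.02² + 0.02² + 0.40² + 0.19² + 0.17² + 0.20² = 0.0004 + 0.0004 + 0.1600 + 0.0361 + 0.0289 + 0.0400 = 0.2658
O = 0.1915 / √(0.2110 × 0.2658) = 0.1915 / 0.23682 = 0.8086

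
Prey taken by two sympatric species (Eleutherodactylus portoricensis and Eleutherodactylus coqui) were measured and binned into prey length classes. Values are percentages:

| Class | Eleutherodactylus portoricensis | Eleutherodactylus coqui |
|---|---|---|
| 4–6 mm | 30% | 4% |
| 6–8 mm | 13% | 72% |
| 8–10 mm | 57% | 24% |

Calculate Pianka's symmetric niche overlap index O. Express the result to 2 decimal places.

Convert percentages to proportions (divide by 100).
Σ p₁ᵢp₂ᵢ = 0.0120 + 0.0936 + 0.1368 = 0.2424
Σp_1ᵢ² = 0.30² + 0.13² + 0.57² = 0.0900 + 0.0169 + 0.3249 = 0.4318
Σp_2ᵢ² = 0.04² + 0.72² + 0.24² = 0.0016 + 0.5184 + 0.0576 = 0.5776
O = 0.2424 / √(0.4318 × 0.5776) = 0.2424 / 0.49941 = 0.4854

0.49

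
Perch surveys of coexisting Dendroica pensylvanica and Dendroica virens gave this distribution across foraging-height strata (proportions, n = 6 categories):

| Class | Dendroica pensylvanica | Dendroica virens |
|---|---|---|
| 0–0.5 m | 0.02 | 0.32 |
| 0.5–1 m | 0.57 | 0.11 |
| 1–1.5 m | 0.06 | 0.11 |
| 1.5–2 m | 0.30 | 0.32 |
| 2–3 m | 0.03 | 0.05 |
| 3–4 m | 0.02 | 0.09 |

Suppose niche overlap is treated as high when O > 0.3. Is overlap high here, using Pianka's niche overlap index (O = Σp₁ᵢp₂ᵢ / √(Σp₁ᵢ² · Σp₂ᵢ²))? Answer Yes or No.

Yes

Σ p₁ᵢp₂ᵢ = 0.0064 + 0.0627 + 0.0066 + 0.0960 + 0.0015 + 0.0018 = 0.1750
Σp_1ᵢ² = 0.02² + 0.57² + 0.06² + 0.30² + 0.03² + 0.02² = 0.0004 + 0.3249 + 0.0036 + 0.0900 + 0.0009 + 0.0004 = 0.4202
Σp_2ᵢ² = 0.32² + 0.11² + 0.11² + 0.32² + 0.05² + 0.09² = 0.1024 + 0.0121 + 0.0121 + 0.1024 + 0.0025 + 0.0081 = 0.2396
O = 0.1750 / √(0.4202 × 0.2396) = 0.1750 / 0.31730 = 0.5515
O = 0.5515 > 0.3 → Yes.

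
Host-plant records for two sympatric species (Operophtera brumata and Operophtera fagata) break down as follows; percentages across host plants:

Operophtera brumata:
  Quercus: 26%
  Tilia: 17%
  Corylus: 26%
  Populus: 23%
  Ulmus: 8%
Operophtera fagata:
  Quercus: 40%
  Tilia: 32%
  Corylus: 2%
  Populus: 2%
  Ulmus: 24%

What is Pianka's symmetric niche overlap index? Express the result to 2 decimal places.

Convert percentages to proportions (divide by 100).
Σ p₁ᵢp₂ᵢ = 0.1040 + 0.0544 + 0.0052 + 0.0046 + 0.0192 = 0.1874
Σp_1ᵢ² = 0.26² + 0.17² + 0.26² + 0.23² + 0.08² = 0.0676 + 0.0289 + 0.0676 + 0.0529 + 0.0064 = 0.2234
Σp_2ᵢ² = 0.40² + 0.32² + 0.02² + 0.02² + 0.24² = 0.1600 + 0.1024 + 0.0004 + 0.0004 + 0.0576 = 0.3208
O = 0.1874 / √(0.2234 × 0.3208) = 0.1874 / 0.26771 = 0.7000

0.70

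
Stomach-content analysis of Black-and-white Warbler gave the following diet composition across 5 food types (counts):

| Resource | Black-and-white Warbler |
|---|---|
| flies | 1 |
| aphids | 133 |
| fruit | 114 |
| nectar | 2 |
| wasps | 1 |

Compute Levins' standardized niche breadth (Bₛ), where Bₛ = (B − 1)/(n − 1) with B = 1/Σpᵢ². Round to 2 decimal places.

0.26

Proportions for Black-and-white Warbler (n=251): 1/251=0.0040, 133/251=0.5299, 114/251=0.4542, 2/251=0.0080, 1/251=0.0040
Σpᵢ² = 0.0040² + 0.5299² + 0.4542² + 0.0080² + 0.0040² = 0.000016 + 0.280794 + 0.206298 + 0.000064 + 0.000016 = 0.487188
B = 1 / 0.487188 = 2.0526
Bₛ = (B − 1)/(n − 1) = (2.0526 − 1)/(5 − 1) = 1.0526/4 = 0.2632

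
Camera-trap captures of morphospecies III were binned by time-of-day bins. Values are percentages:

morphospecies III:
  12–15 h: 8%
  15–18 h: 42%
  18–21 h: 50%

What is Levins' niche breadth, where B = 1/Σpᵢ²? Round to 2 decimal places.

Convert percentages to proportions (divide by 100).
Σpᵢ² = 0.08² + 0.42² + 0.50² = 0.0064 + 0.1764 + 0.2500 = 0.4328
B = 1 / 0.4328 = 2.3105

2.31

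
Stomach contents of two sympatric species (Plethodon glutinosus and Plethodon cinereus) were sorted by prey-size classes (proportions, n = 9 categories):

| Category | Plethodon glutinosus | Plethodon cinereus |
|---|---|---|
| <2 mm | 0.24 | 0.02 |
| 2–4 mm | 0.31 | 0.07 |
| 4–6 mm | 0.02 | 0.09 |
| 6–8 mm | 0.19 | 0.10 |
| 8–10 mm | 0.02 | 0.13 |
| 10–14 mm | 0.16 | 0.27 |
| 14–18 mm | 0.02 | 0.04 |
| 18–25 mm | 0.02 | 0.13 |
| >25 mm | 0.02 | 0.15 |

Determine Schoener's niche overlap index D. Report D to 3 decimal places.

Σ|p₁ᵢ − p₂ᵢ| = 0.22 + 0.24 + 0.07 + 0.09 + 0.11 + 0.11 + 0.02 + 0.11 + 0.13 = 1.10
D = 1 − ½ × 1.10 = 1 − 0.550 = 0.45000

0.450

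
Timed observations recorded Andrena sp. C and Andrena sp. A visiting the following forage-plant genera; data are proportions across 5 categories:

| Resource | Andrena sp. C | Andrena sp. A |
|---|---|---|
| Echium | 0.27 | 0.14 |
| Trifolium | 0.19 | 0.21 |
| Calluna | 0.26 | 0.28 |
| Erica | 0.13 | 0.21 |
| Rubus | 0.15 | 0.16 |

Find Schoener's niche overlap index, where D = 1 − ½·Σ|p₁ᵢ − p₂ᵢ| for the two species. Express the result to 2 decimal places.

Σ|p₁ᵢ − p₂ᵢ| = 0.13 + 0.02 + 0.02 + 0.08 + 0.01 = 0.26
D = 1 − ½ × 0.26 = 1 − 0.130 = 0.8700

0.87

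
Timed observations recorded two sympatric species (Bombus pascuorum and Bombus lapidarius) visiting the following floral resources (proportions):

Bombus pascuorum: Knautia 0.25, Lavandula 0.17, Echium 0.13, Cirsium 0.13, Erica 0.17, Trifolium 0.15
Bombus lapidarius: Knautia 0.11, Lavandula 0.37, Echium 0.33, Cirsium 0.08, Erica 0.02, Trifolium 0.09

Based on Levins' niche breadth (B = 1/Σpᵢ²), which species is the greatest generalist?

Bombus pascuorum

Σp_pascᵢ² = 0.25² + 0.17² + 0.13² + 0.13² + 0.17² + 0.15² = 0.0625 + 0.0289 + 0.0169 + 0.0169 + 0.0289 + 0.0225 = 0.1766
B_pasc = 1 / 0.1766 = 5.6625
Σp_lapiᵢ² = 0.11² + 0.37² + 0.33² + 0.08² + 0.02² + 0.09² = 0.0121 + 0.1369 + 0.1089 + 0.0064 + 0.0004 + 0.0081 = 0.2728
B_lapi = 1 / 0.2728 = 3.6657
Highest B → broadest niche (most generalist): Bombus pascuorum (B = 5.66).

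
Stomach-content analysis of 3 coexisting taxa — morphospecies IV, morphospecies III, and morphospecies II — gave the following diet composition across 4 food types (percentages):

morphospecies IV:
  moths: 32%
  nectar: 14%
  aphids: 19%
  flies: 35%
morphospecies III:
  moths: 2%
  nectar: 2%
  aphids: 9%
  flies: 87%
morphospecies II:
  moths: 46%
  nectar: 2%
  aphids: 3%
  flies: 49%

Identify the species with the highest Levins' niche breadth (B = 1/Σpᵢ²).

Convert percentages to proportions (divide by 100).
Σp_IVᵢ² = 0.32² + 0.14² + 0.19² + 0.35² = 0.1024 + 0.0196 + 0.0361 + 0.1225 = 0.2806
B_IV = 1 / 0.2806 = 3.5638
Σp_IIIᵢ² = 0.02² + 0.02² + 0.09² + 0.87² = 0.0004 + 0.0004 + 0.0081 + 0.7569 = 0.7658
B_III = 1 / 0.7658 = 1.3058
Σp_IIᵢ² = 0.46² + 0.02² + 0.03² + 0.49² = 0.2116 + 0.0004 + 0.0009 + 0.2401 = 0.4530
B_II = 1 / 0.4530 = 2.2075
Highest B → broadest niche (most generalist): morphospecies IV (B = 3.56).

morphospecies IV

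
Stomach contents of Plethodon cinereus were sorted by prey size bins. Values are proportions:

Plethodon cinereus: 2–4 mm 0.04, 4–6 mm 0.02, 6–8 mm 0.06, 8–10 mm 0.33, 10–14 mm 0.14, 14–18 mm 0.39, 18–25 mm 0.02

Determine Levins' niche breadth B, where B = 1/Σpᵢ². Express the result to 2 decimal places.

3.49

Σpᵢ² = 0.04² + 0.02² + 0.06² + 0.33² + 0.14² + 0.39² + 0.02² = 0.0016 + 0.0004 + 0.0036 + 0.1089 + 0.0196 + 0.1521 + 0.0004 = 0.2866
B = 1 / 0.2866 = 3.4892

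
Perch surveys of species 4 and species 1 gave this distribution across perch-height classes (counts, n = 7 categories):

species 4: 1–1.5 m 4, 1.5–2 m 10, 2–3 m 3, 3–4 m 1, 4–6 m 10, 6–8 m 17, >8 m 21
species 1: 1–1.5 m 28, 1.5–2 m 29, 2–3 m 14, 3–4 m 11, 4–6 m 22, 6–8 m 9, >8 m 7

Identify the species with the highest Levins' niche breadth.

species 1

Proportions for species 4 (n=66): 4/66=0.0606, 10/66=0.1515, 3/66=0.0455, 1/66=0.0152, 10/66=0.1515, 17/66=0.2576, 21/66=0.3182
Proportions for species 1 (n=120): 28/120=0.2333, 29/120=0.2417, 14/120=0.1167, 11/120=0.0917, 22/120=0.1833, 9/120=0.0750, 7/120=0.0583
Σp_4ᵢ² = 0.0606² + 0.1515² + 0.0455² + 0.0152² + 0.1515² + 0.2576² + 0.3182² = 0.003672 + 0.022952 + 0.002070 + 0.000231 + 0.022952 + 0.066358 + 0.101251 = 0.219486
B_4 = 1 / 0.219486 = 4.5561
Σp_1ᵢ² = 0.2333² + 0.2417² + 0.1167² + 0.0917² + 0.1833² + 0.0750² + 0.0583² = 0.054429 + 0.058419 + 0.013619 + 0.008409 + 0.033599 + 0.005625 + 0.003399 = 0.177499
B_1 = 1 / 0.177499 = 5.6338
Highest B → broadest niche (most generalist): species 1 (B = 5.63).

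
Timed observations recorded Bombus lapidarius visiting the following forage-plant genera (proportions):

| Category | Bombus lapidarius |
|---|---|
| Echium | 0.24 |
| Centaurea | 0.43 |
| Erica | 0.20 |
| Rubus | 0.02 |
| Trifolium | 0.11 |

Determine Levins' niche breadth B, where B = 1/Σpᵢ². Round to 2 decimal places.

3.39

Σpᵢ² = 0.24² + 0.43² + 0.20² + 0.02² + 0.11² = 0.0576 + 0.1849 + 0.0400 + 0.0004 + 0.0121 = 0.2950
B = 1 / 0.2950 = 3.3898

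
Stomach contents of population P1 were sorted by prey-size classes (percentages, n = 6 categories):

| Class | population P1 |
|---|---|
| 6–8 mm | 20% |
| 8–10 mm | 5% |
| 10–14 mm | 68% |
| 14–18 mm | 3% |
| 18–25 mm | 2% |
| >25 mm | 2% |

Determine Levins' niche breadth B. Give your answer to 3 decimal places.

1.974

Convert percentages to proportions (divide by 100).
Σpᵢ² = 0.20² + 0.05² + 0.68² + 0.03² + 0.02² + 0.02² = 0.0400 + 0.0025 + 0.4624 + 0.0009 + 0.0004 + 0.0004 = 0.5066
B = 1 / 0.5066 = 1.97394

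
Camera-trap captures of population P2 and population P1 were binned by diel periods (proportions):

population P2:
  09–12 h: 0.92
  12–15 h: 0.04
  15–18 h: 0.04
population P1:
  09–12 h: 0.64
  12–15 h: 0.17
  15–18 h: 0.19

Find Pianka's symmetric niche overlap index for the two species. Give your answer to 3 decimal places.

0.950

Σ p₁ᵢp₂ᵢ = 0.5888 + 0.0068 + 0.0076 = 0.6032
Σp_1ᵢ² = 0.92² + 0.04² + 0.04² = 0.8464 + 0.0016 + 0.0016 = 0.8496
Σp_2ᵢ² = 0.64² + 0.17² + 0.19² = 0.4096 + 0.0289 + 0.0361 = 0.4746
O = 0.6032 / √(0.8496 × 0.4746) = 0.6032 / 0.634996 = 0.94993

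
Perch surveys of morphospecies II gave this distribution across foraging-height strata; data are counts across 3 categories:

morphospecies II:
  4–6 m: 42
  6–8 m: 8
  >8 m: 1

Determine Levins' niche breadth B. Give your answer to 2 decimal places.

1.42

Proportions for morphospecies II (n=51): 42/51=0.8235, 8/51=0.1569, 1/51=0.0196
Σpᵢ² = 0.8235² + 0.1569² + 0.0196² = 0.678152 + 0.024618 + 0.000384 = 0.703154
B = 1 / 0.703154 = 1.4222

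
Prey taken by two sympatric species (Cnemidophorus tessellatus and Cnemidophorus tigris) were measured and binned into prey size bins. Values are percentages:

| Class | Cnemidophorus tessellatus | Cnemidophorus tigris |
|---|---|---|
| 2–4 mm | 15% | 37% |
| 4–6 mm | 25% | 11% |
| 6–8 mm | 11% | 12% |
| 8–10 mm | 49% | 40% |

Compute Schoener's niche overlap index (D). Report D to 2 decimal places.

Convert percentages to proportions (divide by 100).
Σ|p₁ᵢ − p₂ᵢ| = 0.22 + 0.14 + 0.01 + 0.09 = 0.46
D = 1 − ½ × 0.46 = 1 − 0.230 = 0.7700

0.77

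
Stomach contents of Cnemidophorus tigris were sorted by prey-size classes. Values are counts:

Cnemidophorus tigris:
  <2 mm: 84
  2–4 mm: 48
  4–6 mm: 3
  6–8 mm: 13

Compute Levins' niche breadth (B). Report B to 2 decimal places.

Proportions for Cnemidophorus tigris (n=148): 84/148=0.5676, 48/148=0.3243, 3/148=0.0203, 13/148=0.0878
Σpᵢ² = 0.5676² + 0.3243² + 0.0203² + 0.0878² = 0.322170 + 0.105170 + 0.000412 + 0.007709 = 0.435461
B = 1 / 0.435461 = 2.2964

2.30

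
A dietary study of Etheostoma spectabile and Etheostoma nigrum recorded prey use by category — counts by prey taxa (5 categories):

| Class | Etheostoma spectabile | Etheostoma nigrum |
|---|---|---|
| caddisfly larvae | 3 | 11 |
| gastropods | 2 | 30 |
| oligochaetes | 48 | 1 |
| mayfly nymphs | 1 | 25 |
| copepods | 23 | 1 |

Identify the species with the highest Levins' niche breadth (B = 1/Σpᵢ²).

Etheostoma nigrum

Proportions for Etheostoma spectabile (n=77): 3/77=0.0390, 2/77=0.0260, 48/77=0.6234, 1/77=0.0130, 23/77=0.2987
Proportions for Etheostoma nigrum (n=68): 11/68=0.1618, 30/68=0.4412, 1/68=0.0147, 25/68=0.3676, 1/68=0.0147
Σp_specᵢ² = 0.0390² + 0.0260² + 0.6234² + 0.0130² + 0.2987² = 0.001521 + 0.000676 + 0.388628 + 0.000169 + 0.089222 = 0.480216
B_spec = 1 / 0.480216 = 2.0824
Σp_nigrᵢ² = 0.1618² + 0.4412² + 0.0147² + 0.3676² + 0.0147² = 0.026179 + 0.194657 + 0.000216 + 0.135130 + 0.000216 = 0.356398
B_nigr = 1 / 0.356398 = 2.8059
Highest B → broadest niche (most generalist): Etheostoma nigrum (B = 2.81).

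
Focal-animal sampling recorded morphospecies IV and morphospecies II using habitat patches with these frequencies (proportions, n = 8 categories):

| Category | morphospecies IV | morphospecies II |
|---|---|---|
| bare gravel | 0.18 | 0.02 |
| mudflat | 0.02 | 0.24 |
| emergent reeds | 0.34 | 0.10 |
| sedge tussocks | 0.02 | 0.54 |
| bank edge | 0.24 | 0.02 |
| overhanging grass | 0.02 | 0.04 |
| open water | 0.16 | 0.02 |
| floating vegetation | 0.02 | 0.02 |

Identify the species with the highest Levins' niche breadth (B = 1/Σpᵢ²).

Σp_IVᵢ² = 0.18² + 0.02² + 0.34² + 0.02² + 0.24² + 0.02² + 0.16² + 0.02² = 0.0324 + 0.0004 + 0.1156 + 0.0004 + 0.0576 + 0.0004 + 0.0256 + 0.0004 = 0.2328
B_IV = 1 / 0.2328 = 4.2955
Σp_IIᵢ² = 0.02² + 0.24² + 0.10² + 0.54² + 0.02² + 0.04² + 0.02² + 0.02² = 0.0004 + 0.0576 + 0.0100 + 0.2916 + 0.0004 + 0.0016 + 0.0004 + 0.0004 = 0.3624
B_II = 1 / 0.3624 = 2.7594
Highest B → broadest niche (most generalist): morphospecies IV (B = 4.30).

morphospecies IV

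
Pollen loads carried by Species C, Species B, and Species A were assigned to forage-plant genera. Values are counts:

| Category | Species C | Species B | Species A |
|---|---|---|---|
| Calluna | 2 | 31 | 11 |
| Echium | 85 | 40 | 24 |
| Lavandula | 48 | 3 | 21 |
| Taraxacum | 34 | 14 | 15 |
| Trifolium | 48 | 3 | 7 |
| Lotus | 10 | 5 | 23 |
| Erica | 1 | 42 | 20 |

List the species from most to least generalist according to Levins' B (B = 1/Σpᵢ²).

Proportions for Species C (n=228): 2/228=0.0088, 85/228=0.3728, 48/228=0.2105, 34/228=0.1491, 48/228=0.2105, 10/228=0.0439, 1/228=0.0044
Proportions for Species B (n=138): 31/138=0.2246, 40/138=0.2899, 3/138=0.0217, 14/138=0.1014, 3/138=0.0217, 5/138=0.0362, 42/138=0.3043
Proportions for Species A (n=121): 11/121=0.0909, 24/121=0.1983, 21/121=0.1736, 15/121=0.1240, 7/121=0.0579, 23/121=0.1901, 20/121=0.1653
Σp_Cᵢ² = 0.0088² + 0.3728² + 0.2105² + 0.1491² + 0.2105² + 0.0439² + 0.0044² = 0.000077 + 0.138980 + 0.044310 + 0.022231 + 0.044310 + 0.001927 + 0.000019 = 0.251854
B_C = 1 / 0.251854 = 3.9706
Σp_Bᵢ² = 0.2246² + 0.2899² + 0.0217² + 0.1014² + 0.0217² + 0.0362² + 0.3043² = 0.050445 + 0.084042 + 0.000471 + 0.010282 + 0.000471 + 0.001310 + 0.092598 = 0.239619
B_B = 1 / 0.239619 = 4.1733
Σp_Aᵢ² = 0.0909² + 0.1983² + 0.1736² + 0.1240² + 0.0579² + 0.1901² + 0.1653² = 0.008263 + 0.039323 + 0.030137 + 0.015376 + 0.003352 + 0.036138 + 0.027324 = 0.159913
B_A = 1 / 0.159913 = 6.2534
Ranking by B (broadest → narrowest): Species A (6.25) > Species B (4.17) > Species C (3.97)

Species A > Species B > Species C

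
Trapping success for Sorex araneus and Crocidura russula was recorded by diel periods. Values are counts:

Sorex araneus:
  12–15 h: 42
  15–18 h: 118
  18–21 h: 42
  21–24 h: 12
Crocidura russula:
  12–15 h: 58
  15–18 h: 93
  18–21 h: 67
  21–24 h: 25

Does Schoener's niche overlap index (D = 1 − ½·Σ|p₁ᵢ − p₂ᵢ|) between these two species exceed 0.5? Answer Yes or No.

Proportions for Sorex araneus (n=214): 42/214=0.1963, 118/214=0.5514, 42/214=0.1963, 12/214=0.0561
Proportions for Crocidura russula (n=243): 58/243=0.2387, 93/243=0.3827, 67/243=0.2757, 25/243=0.1029
Σ|p₁ᵢ − p₂ᵢ| = 0.0424 + 0.1687 + 0.0794 + 0.0468 = 0.3373
D = 1 − ½ × 0.3373 = 1 − 0.16865 = 0.83135
D = 0.83135 > 0.5 → Yes.

Yes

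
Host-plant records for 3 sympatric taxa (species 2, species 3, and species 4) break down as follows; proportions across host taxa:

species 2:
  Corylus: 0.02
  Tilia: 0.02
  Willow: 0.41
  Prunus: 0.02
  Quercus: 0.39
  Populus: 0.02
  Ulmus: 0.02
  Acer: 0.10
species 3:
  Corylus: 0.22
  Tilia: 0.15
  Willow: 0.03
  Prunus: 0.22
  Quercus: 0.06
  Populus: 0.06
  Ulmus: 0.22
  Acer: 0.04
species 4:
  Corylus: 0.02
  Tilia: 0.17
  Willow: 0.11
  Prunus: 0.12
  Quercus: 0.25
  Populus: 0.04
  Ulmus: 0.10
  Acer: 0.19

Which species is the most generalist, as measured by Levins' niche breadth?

species 4

Σp_2ᵢ² = 0.02² + 0.02² + 0.41² + 0.02² + 0.39² + 0.02² + 0.02² + 0.10² = 0.0004 + 0.0004 + 0.1681 + 0.0004 + 0.1521 + 0.0004 + 0.0004 + 0.0100 = 0.3322
B_2 = 1 / 0.3322 = 3.0102
Σp_3ᵢ² = 0.22² + 0.15² + 0.03² + 0.22² + 0.06² + 0.06² + 0.22² + 0.04² = 0.0484 + 0.0225 + 0.0009 + 0.0484 + 0.0036 + 0.0036 + 0.0484 + 0.0016 = 0.1774
B_3 = 1 / 0.1774 = 5.6370
Σp_4ᵢ² = 0.02² + 0.17² + 0.11² + 0.12² + 0.25² + 0.04² + 0.10² + 0.19² = 0.0004 + 0.0289 + 0.0121 + 0.0144 + 0.0625 + 0.0016 + 0.0100 + 0.0361 = 0.1660
B_4 = 1 / 0.1660 = 6.0241
Highest B → broadest niche (most generalist): species 4 (B = 6.02).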